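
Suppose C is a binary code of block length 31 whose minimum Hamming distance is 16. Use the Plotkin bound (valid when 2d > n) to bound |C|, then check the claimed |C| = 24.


Plotkin bound M ≤ 32; given |C| = 24 ≤ bound (satisfied).

Check applicability: 2d = 32, n = 31.
2d − n = 1 > 0, so Plotkin applies.
Compute d/(2d−n) = 16/1 ≈ 16.0000.
⌊d/(2d−n)⌋ = 16.
Plotkin bound: M ≤ 2·16 = 32.
Given |C| = 24, check: satisfied.
This |C| is below the Plotkin bound.


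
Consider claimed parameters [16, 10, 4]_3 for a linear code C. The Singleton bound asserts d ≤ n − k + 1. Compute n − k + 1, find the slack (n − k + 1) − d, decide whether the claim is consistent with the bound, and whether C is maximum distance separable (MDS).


Singleton RHS = n − k + 1 = 7, slack = 3, bound satisfied, not MDS.

Singleton bound: d ≤ n − k + 1.
Here n = 16, k = 10, so n − k + 1 = 7.
Given d = 4, check d ≤ 7: YES.
Slack = (n − k + 1) − d = 3.
The code is NOT MDS (slack = 3 > 0).
Description: the claimed parameters are [16, 10, 4]_3; such a code would be non-MDS.


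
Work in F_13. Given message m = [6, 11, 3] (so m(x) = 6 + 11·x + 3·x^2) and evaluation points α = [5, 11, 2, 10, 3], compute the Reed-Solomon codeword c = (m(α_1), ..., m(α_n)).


c = [6, 9, 1, 0, 1]

Message polynomial: m(x) = 6 + 11·x + 3·x^2 (mod 13).
For each evaluation point α_i, compute m(α_i) mod 13:
  α_1 = 5: Horner steps 3 → 0 → 6, so m(5) = 6.
  α_2 = 11: Horner steps 3 → 5 → 9, so m(11) = 9.
  α_3 = 2: Horner steps 3 → 4 → 1, so m(2) = 1.
  α_4 = 10: Horner steps 3 → 2 → 0, so m(10) = 0.
  α_5 = 3: Horner steps 3 → 7 → 1, so m(3) = 1.
Codeword c = [6, 9, 1, 0, 1] ∈ F_13^5.


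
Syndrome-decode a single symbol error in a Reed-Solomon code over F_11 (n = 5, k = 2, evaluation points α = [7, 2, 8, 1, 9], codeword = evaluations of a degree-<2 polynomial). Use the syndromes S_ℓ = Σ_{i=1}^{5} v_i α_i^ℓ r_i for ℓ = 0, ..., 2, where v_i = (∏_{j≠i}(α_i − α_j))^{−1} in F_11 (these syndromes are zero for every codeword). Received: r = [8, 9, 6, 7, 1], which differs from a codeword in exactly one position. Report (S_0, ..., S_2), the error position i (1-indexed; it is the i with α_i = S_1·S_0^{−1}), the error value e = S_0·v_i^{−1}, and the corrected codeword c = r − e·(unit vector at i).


S = (9, 6, 4), error at position 3, error magnitude e = 7, c = [8, 9, 10, 7, 1].

Step 1: column multipliers v_i = (∏_{j≠i}(α_i − α_j))^{−1} mod 11.
  i = 1 (α = 7): (7−2)(7−8)(7−1)(7−9) = 5·(−1)·6·(−2) = 60 ≡ 5, so v_1 = 5^{−1} = 9 (mod 11).
  i = 2 (α = 2): (2−7)(2−8)(2−1)(2−9) = (−5)·(−6)·1·(−7) = −210 ≡ 10, so v_2 = 10^{−1} = 10 (mod 11).
  i = 3 (α = 8): (8−7)(8−2)(8−1)(8−9) = 1·6·7·(−1) = −42 ≡ 2, so v_3 = 2^{−1} = 6 (mod 11).
  i = 4 (α = 1): (1−7)(1−2)(1−8)(1−9) = (−6)·(−1)·(−7)·(−8) = 336 ≡ 6, so v_4 = 6^{−1} = 2 (mod 11).
  i = 5 (α = 9): (9−7)(9−2)(9−8)(9−1) = 2·7·1·8 = 112 ≡ 2, so v_5 = 2^{−1} = 6 (mod 11).
  v = [9, 10, 6, 2, 6].
Step 2: syndromes of r = [8, 9, 6, 7, 1] (all sums mod 11).
  S_0 = Σ v_i r_i = 9·8 + 10·9 + 6·6 + 2·7 + 6·1 = 218 ≡ 9.
  S_1 = Σ v_i α_i r_i = 9·7·8 + 10·2·9 + 6·8·6 + 2·1·7 + 6·9·1 = 1040 ≡ 6.
  α_i^2 mod 11 = [5, 4, 9, 1, 4].
  S_2 = Σ v_i α_i^2 r_i = 9·5·8 + 10·4·9 + 6·9·6 + 2·1·7 + 6·4·1 = 1082 ≡ 4.
  S = (9, 6, 4) ≠ 0, so r is not a codeword (an error is present).
Step 3: locate the error. For a single error e at position i, S_ℓ = v_i·e·α_i^ℓ, so α_err = S_1/S_0.
  S_0^{−1} = 9^{−1} = 5 (mod 11), so α_err = 6·5 = 30 ≡ 8 = α_3. Error position i = 3.
  Consistency check: S_2/S_1 = 4·2 = 8 ≡ 8 = α_err ✓ (single-error assumption holds).
Step 4: error magnitude e = S_0/v_3 = S_0·∏_{j≠3}(α_3 − α_j) = 9·2 = 18 ≡ 7 (mod 11).
Step 5: correct position 3: c_3 = r_3 − e = 6 − 7 ≡ 10 (mod 11). Hence c = [8, 9, 10, 7, 1].
  Check: interpolating c through the α_i gives m(x) = 5 + 2·x (degree < 2) with m(α_i) = c_i for every i, so c is indeed a codeword.


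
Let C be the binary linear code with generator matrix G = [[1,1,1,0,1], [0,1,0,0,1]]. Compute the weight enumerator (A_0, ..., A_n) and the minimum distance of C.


Weight distribution: A_0 = 1, A_2 = 2, A_4 = 1. Minimum distance d = 2.

Enumerate all 2^2 = 4 messages m ∈ F_2^2.
For each, compute codeword c = mG in F_2^5, then tally its weight.
  m = 00 → c = 00000, weight = 0.
  m = 10 → c = 11101, weight = 4.
  m = 01 → c = 01001, weight = 2.
  m = 11 → c = 10100, weight = 2.
Tally weights:
  weight 0: 1 codewords.
  weight 2: 2 codewords.
  weight 4: 1 codewords.
Minimum distance d = smallest w > 0 with A_w > 0 = 2.
Sanity: Σ A_w = 4 = 2^2 = 4 ✓.


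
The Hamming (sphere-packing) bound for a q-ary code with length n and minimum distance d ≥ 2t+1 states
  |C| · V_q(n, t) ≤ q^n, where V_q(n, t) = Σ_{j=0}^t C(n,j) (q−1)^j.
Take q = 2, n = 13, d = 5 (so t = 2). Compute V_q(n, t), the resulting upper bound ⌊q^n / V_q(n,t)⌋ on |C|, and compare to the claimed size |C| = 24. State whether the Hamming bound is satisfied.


V_q(n, t) = 92, q^n = 8192, Hamming bound = 89, |C| = 24 ≤ bound (satisfied).

Step 1: Compute V_q(n, t) = Σ_{j=0}^2 C(n, j) (q−1)^j.
  j = 0: C(13,0)·(1)^0 = 1·1 = 1.
  j = 1: C(13,1)·(1)^1 = 13·1 = 13.
  j = 2: C(13,2)·(1)^2 = 78·1 = 78.
  V_q(n, t) = 1 + 13 + 78 = 92.
Step 2: q^n = 2^13 = 8192.
Step 3: Hamming bound ⌊q^n / V_q(n,t)⌋ = ⌊8192/92⌋ = 89.
Step 4: Compare |C| = 24 to 89: satisfied.
The claimed |C| lies below the Hamming bound.


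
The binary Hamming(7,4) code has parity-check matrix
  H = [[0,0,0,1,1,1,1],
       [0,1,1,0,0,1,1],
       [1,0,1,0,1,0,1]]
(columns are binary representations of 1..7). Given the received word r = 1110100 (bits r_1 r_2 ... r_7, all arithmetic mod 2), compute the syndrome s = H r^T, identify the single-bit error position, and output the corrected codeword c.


s = (1, 0, 1)^T, error position = 5, corrected codeword c = 1110000

Compute s = H r^T mod 2 one row at a time:
  s_1 = 0 + 1 + 0 + 0 = 1 ≡ 1 (mod 2).
  s_2 = 1 + 1 + 0 + 0 = 2 ≡ 0 (mod 2).
  s_3 = 1 + 1 + 1 + 0 = 3 ≡ 1 (mod 2).
s = (1, 0, 1)^T — this equals column 5 of H (binary 101), so error is at position 5.
Correct: flip bit 5 of r = 1110100 to get c = 1110000.


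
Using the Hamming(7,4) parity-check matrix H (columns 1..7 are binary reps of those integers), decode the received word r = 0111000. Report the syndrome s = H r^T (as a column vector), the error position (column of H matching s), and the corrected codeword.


s = (1, 0, 1)^T, error position = 5, corrected codeword c = 0111100

Compute s = H r^T mod 2 one row at a time:
  s_1 = 1 + 0 + 0 + 0 = 1 ≡ 1 (mod 2).
  s_2 = 1 + 1 + 0 + 0 = 2 ≡ 0 (mod 2).
  s_3 = 0 + 1 + 0 + 0 = 1 ≡ 1 (mod 2).
s = (1, 0, 1)^T — this equals column 5 of H (binary 101), so error is at position 5.
Correct: flip bit 5 of r = 0111000 to get c = 0111100.


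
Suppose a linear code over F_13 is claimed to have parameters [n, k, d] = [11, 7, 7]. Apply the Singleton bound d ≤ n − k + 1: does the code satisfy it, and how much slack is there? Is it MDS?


Singleton RHS = n − k + 1 = 5, slack = -2, bound violated (no such code; not MDS).

Singleton bound: d ≤ n − k + 1.
Here n = 11, k = 7, so n − k + 1 = 5.
Given d = 7, check d ≤ 5: NO.
Slack = (n − k + 1) − d = -2.
The slack is negative: d = 7 exceeds n − k + 1 = 5 by 2, so the Singleton bound is violated and no linear [11, 7, 7]_13 code can exist. In particular it is not MDS (MDS requires d = n − k + 1 exactly).
Description: the claimed parameters are [11, 7, 7]_13; such a code would be impossible (violates the Singleton bound).


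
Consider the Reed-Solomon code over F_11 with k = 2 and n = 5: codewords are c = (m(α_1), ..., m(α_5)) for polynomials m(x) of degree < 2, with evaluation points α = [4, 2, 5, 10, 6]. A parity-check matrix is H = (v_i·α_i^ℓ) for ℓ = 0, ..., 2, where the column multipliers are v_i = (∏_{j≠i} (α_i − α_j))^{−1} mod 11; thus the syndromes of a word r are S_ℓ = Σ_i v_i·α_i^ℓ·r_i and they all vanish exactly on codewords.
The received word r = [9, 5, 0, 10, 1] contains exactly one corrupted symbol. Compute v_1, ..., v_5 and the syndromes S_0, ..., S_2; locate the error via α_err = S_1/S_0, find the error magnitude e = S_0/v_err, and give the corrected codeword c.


S = (10, 5, 8), error at position 5, error magnitude e = 10, c = [9, 5, 0, 10, 2].

Step 1: column multipliers v_i = (∏_{j≠i}(α_i − α_j))^{−1} mod 11.
  i = 1 (α = 4): (4−2)(4−5)(4−10)(4−6) = 2·(−1)·(−6)·(−2) = −24 ≡ 9, so v_1 = 9^{−1} = 5 (mod 11).
  i = 2 (α = 2): (2−4)(2−5)(2−10)(2−6) = (−2)·(−3)·(−8)·(−4) = 192 ≡ 5, so v_2 = 5^{−1} = 9 (mod 11).
  i = 3 (α = 5): (5−4)(5−2)(5−10)(5−6) = 1·3·(−5)·(−1) = 15 ≡ 4, so v_3 = 4^{−1} = 3 (mod 11).
  i = 4 (α = 10): (10−4)(10−2)(10−5)(10−6) = 6·8·5·4 = 960 ≡ 3, so v_4 = 3^{−1} = 4 (mod 11).
  i = 5 (α = 6): (6−4)(6−2)(6−5)(6−10) = 2·4·1·(−4) = −32 ≡ 1, so v_5 = 1^{−1} = 1 (mod 11).
  v = [5, 9, 3, 4, 1].
Step 2: syndromes of r = [9, 5, 0, 10, 1] (all sums mod 11).
  S_0 = Σ v_i r_i = 5·9 + 9·5 + 3·0 + 4·10 + 1·1 = 131 ≡ 10.
  S_1 = Σ v_i α_i r_i = 5·4·9 + 9·2·5 + 3·5·0 + 4·10·10 + 1·6·1 = 676 ≡ 5.
  α_i^2 mod 11 = [5, 4, 3, 1, 3].
  S_2 = Σ v_i α_i^2 r_i = 5·5·9 + 9·4·5 + 3·3·0 + 4·1·10 + 1·3·1 = 448 ≡ 8.
  S = (10, 5, 8) ≠ 0, so r is not a codeword (an error is present).
Step 3: locate the error. For a single error e at position i, S_ℓ = v_i·e·α_i^ℓ, so α_err = S_1/S_0.
  S_0^{−1} = 10^{−1} = 10 (mod 11), so α_err = 5·10 = 50 ≡ 6 = α_5. Error position i = 5.
  Consistency check: S_2/S_1 = 8·9 = 72 ≡ 6 = α_err ✓ (single-error assumption holds).
Step 4: error magnitude e = S_0/v_5 = S_0·∏_{j≠5}(α_5 − α_j) = 10·1 = 10 ≡ 10 (mod 11).
Step 5: correct position 5: c_5 = r_5 − e = 1 − 10 ≡ 2 (mod 11). Hence c = [9, 5, 0, 10, 2].
  Check: interpolating c through the α_i gives m(x) = 1 + 2·x (degree < 2) with m(α_i) = c_i for every i, so c is indeed a codeword.


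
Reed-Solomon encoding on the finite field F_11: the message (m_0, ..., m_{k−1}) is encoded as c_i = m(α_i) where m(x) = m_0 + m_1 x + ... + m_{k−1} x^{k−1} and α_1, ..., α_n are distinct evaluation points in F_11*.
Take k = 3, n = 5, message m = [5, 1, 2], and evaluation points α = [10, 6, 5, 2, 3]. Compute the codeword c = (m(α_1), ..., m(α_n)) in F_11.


c = [6, 6, 5, 4, 4]

Message polynomial: m(x) = 5 + 1·x + 2·x^2 (mod 11).
For each evaluation point α_i, compute m(α_i) mod 11:
  α_1 = 10: Horner steps 2 → 10 → 6, so m(10) = 6.
  α_2 = 6: Horner steps 2 → 2 → 6, so m(6) = 6.
  α_3 = 5: Horner steps 2 → 0 → 5, so m(5) = 5.
  α_4 = 2: Horner steps 2 → 5 → 4, so m(2) = 4.
  α_5 = 3: Horner steps 2 → 7 → 4, so m(3) = 4.
Codeword c = [6, 6, 5, 4, 4] ∈ F_11^5.


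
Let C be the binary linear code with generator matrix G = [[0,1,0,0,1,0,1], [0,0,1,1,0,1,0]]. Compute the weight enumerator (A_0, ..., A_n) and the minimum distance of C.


Weight distribution: A_0 = 1, A_3 = 2, A_6 = 1. Minimum distance d = 3.

Enumerate all 2^2 = 4 messages m ∈ F_2^2.
For each, compute codeword c = mG in F_2^7, then tally its weight.
  m = 00 → c = 0000000, weight = 0.
  m = 10 → c = 0100101, weight = 3.
  m = 01 → c = 0011010, weight = 3.
  m = 11 → c = 0111111, weight = 6.
Tally weights:
  weight 0: 1 codewords.
  weight 3: 2 codewords.
  weight 6: 1 codewords.
Minimum distance d = smallest w > 0 with A_w > 0 = 3.
Sanity: Σ A_w = 4 = 2^2 = 4 ✓.


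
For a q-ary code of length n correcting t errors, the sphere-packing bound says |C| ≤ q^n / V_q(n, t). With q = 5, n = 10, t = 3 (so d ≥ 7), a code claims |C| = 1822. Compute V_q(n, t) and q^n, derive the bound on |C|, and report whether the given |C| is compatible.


V_q(n, t) = 8441, q^n = 9765625, Hamming bound = 1156, |C| = 1822 > bound (violated).

Step 1: Compute V_q(n, t) = Σ_{j=0}^3 C(n, j) (q−1)^j.
  j = 0: C(10,0)·(4)^0 = 1·1 = 1.
  j = 1: C(10,1)·(4)^1 = 10·4 = 40.
  j = 2: C(10,2)·(4)^2 = 45·16 = 720.
  j = 3: C(10,3)·(4)^3 = 120·64 = 7680.
  V_q(n, t) = 1 + 40 + 720 + 7680 = 8441.
Step 2: q^n = 5^10 = 9765625.
Step 3: Hamming bound ⌊q^n / V_q(n,t)⌋ = ⌊9765625/8441⌋ = 1156.
Step 4: Compare |C| = 1822 to 1156: violated.
The claimed |C| lies above the Hamming bound, so no 5-ary code of length 10 with d ≥ 7 can have 1822 codewords.


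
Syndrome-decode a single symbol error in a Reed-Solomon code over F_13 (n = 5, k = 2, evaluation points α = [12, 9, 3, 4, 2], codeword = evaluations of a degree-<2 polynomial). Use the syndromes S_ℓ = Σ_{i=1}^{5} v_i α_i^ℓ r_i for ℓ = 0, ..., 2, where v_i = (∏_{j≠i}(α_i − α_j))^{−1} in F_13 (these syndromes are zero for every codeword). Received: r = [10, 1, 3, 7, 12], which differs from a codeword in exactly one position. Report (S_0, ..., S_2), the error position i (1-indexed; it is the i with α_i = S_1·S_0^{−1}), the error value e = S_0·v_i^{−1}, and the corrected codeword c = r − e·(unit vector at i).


S = (5, 8, 5), error at position 1, error magnitude e = 10, c = [0, 1, 3, 7, 12].

Step 1: column multipliers v_i = (∏_{j≠i}(α_i − α_j))^{−1} mod 13.
  i = 1 (α = 12): (12−9)(12−3)(12−4)(12−2) = 3·9·8·10 = 2160 ≡ 2, so v_1 = 2^{−1} = 7 (mod 13).
  i = 2 (α = 9): (9−12)(9−3)(9−4)(9−2) = (−3)·6·5·7 = −630 ≡ 7, so v_2 = 7^{−1} = 2 (mod 13).
  i = 3 (α = 3): (3−12)(3−9)(3−4)(3−2) = (−9)·(−6)·(−1)·1 = −54 ≡ 11, so v_3 = 11^{−1} = 6 (mod 13).
  i = 4 (α = 4): (4−12)(4−9)(4−3)(4−2) = (−8)·(−5)·1·2 = 80 ≡ 2, so v_4 = 2^{−1} = 7 (mod 13).
  i = 5 (α = 2): (2−12)(2−9)(2−3)(2−4) = (−10)·(−7)·(−1)·(−2) = 140 ≡ 10, so v_5 = 10^{−1} = 4 (mod 13).
  v = [7, 2, 6, 7, 4].
Step 2: syndromes of r = [10, 1, 3, 7, 12] (all sums mod 13).
  S_0 = Σ v_i r_i = 7·10 + 2·1 + 6·3 + 7·7 + 4·12 = 187 ≡ 5.
  S_1 = Σ v_i α_i r_i = 7·12·10 + 2·9·1 + 6·3·3 + 7·4·7 + 4·2·12 = 1204 ≡ 8.
  α_i^2 mod 13 = [1, 3, 9, 3, 4].
  S_2 = Σ v_i α_i^2 r_i = 7·1·10 + 2·3·1 + 6·9·3 + 7·3·7 + 4·4·12 = 577 ≡ 5.
  S = (5, 8, 5) ≠ 0, so r is not a codeword (an error is present).
Step 3: locate the error. For a single error e at position i, S_ℓ = v_i·e·α_i^ℓ, so α_err = S_1/S_0.
  S_0^{−1} = 5^{−1} = 8 (mod 13), so α_err = 8·8 = 64 ≡ 12 = α_1. Error position i = 1.
  Consistency check: S_2/S_1 = 5·5 = 25 ≡ 12 = α_err ✓ (single-error assumption holds).
Step 4: error magnitude e = S_0/v_1 = S_0·∏_{j≠1}(α_1 − α_j) = 5·2 = 10 ≡ 10 (mod 13).
Step 5: correct position 1: c_1 = r_1 − e = 10 − 10 ≡ 0 (mod 13). Hence c = [0, 1, 3, 7, 12].
  Check: interpolating c through the α_i gives m(x) = 4 + 4·x (degree < 2) with m(α_i) = c_i for every i, so c is indeed a codeword.


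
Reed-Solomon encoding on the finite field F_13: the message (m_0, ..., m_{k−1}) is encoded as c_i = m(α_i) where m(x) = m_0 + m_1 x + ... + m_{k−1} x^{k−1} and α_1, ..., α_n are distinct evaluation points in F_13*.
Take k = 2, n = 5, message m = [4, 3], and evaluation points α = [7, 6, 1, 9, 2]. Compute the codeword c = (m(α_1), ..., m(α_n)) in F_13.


c = [12, 9, 7, 5, 10]

Message polynomial: m(x) = 4 + 3·x (mod 13).
For each evaluation point α_i, compute m(α_i) mod 13:
  α_1 = 7: Horner steps 3 → 12, so m(7) = 12.
  α_2 = 6: Horner steps 3 → 9, so m(6) = 9.
  α_3 = 1: Horner steps 3 → 7, so m(1) = 7.
  α_4 = 9: Horner steps 3 → 5, so m(9) = 5.
  α_5 = 2: Horner steps 3 → 10, so m(2) = 10.
Codeword c = [12, 9, 7, 5, 10] ∈ F_13^5.


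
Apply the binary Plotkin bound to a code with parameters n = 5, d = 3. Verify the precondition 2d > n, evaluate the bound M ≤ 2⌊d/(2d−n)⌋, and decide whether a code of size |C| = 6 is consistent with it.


Plotkin bound M ≤ 6; given |C| = 6 ≤ bound (satisfied).

Check applicability: 2d = 6, n = 5.
2d − n = 1 > 0, so Plotkin applies.
Compute d/(2d−n) = 3/1 ≈ 3.0000.
⌊d/(2d−n)⌋ = 3.
Plotkin bound: M ≤ 2·3 = 6.
Given |C| = 6, check: satisfied.
This |C| is at the Plotkin bound.


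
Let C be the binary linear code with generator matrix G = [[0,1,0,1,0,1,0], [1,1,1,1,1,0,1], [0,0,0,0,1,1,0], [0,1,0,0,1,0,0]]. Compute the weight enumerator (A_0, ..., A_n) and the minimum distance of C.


Weight distribution: A_0 = 1, A_1 = 1, A_2 = 3, A_3 = 4, A_4 = 1, A_5 = 3, A_6 = 3. Minimum distance d = 1.

Enumerate all 2^4 = 16 messages m ∈ F_2^4.
For each, compute codeword c = mG in F_2^7, then tally its weight.
  m = 0000 → c = 0000000, weight = 0.
  m = 1000 → c = 0101010, weight = 3.
  m = 0100 → c = 1111101, weight = 6.
  m = 1100 → c = 1010111, weight = 5.
  m = 0010 → c = 0000110, weight = 2.
  m = 1010 → c = 0101100, weight = 3.
  m = 0110 → c = 1111011, weight = 6.
  m = 1110 → c = 1010001, weight = 3.
  m = 0001 → c = 0100100, weight = 2.
  m = 1001 → c = 0001110, weight = 3.
  m = 0101 → c = 1011001, weight = 4.
  m = 1101 → c = 1110011, weight = 5.
  m = 0011 → c = 0100010, weight = 2.
  m = 1011 → c = 0001000, weight = 1.
  m = 0111 → c = 1011111, weight = 6.
  m = 1111 → c = 1110101, weight = 5.
Tally weights:
  weight 0: 1 codewords.
  weight 1: 1 codewords.
  weight 2: 3 codewords.
  weight 3: 4 codewords.
  weight 4: 1 codewords.
  weight 5: 3 codewords.
  weight 6: 3 codewords.
Minimum distance d = smallest w > 0 with A_w > 0 = 1.
Sanity: Σ A_w = 16 = 2^4 = 16 ✓.


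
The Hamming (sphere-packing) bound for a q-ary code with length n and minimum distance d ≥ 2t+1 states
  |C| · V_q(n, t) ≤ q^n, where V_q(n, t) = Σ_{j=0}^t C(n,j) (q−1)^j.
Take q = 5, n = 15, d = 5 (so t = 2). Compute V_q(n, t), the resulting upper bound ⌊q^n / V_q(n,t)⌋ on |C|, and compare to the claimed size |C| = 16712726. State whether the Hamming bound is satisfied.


V_q(n, t) = 1741, q^n = 30517578125, Hamming bound = 17528764, |C| = 16712726 ≤ bound (satisfied).

Step 1: Compute V_q(n, t) = Σ_{j=0}^2 C(n, j) (q−1)^j.
  j = 0: C(15,0)·(4)^0 = 1·1 = 1.
  j = 1: C(15,1)·(4)^1 = 15·4 = 60.
  j = 2: C(15,2)·(4)^2 = 105·16 = 1680.
  V_q(n, t) = 1 + 60 + 1680 = 1741.
Step 2: q^n = 5^15 = 30517578125.
Step 3: Hamming bound ⌊q^n / V_q(n,t)⌋ = ⌊30517578125/1741⌋ = 17528764.
Step 4: Compare |C| = 16712726 to 17528764: satisfied.
The claimed |C| lies below the Hamming bound.


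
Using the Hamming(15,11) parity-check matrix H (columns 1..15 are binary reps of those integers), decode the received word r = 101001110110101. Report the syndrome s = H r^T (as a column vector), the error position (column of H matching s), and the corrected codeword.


s = (1, 0, 0, 0)^T, error position = 8, corrected codeword c = 101001100110101

Compute s = H r^T mod 2 one row at a time:
  s_1 = 1 + 0 + 1 + 1 + 0 + 1 + 0 + 1 = 5 ≡ 1 (mod 2).
  s_2 = 0 + 0 + 1 + 1 + 0 + 1 + 0 + 1 = 4 ≡ 0 (mod 2).
  s_3 = 0 + 1 + 1 + 1 + 1 + 1 + 0 + 1 = 6 ≡ 0 (mod 2).
  s_4 = 1 + 1 + 0 + 1 + 0 + 1 + 1 + 1 = 6 ≡ 0 (mod 2).
s = (1, 0, 0, 0)^T — this equals column 8 of H (binary 1000), so error is at position 8.
Correct: flip bit 8 of r = 101001110110101 to get c = 101001100110101.


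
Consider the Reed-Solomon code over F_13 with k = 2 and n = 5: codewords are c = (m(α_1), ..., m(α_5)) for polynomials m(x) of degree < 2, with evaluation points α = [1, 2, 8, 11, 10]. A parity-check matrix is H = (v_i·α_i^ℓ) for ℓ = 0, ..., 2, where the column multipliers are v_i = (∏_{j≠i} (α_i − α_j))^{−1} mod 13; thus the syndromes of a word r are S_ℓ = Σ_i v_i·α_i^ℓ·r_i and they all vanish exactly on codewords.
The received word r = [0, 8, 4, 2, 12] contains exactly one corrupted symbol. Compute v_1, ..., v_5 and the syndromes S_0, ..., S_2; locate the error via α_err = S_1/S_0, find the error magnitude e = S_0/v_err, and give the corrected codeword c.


S = (8, 2, 7), error at position 5, error magnitude e = 5, c = [0, 8, 4, 2, 7].

Step 1: column multipliers v_i = (∏_{j≠i}(α_i − α_j))^{−1} mod 13.
  i = 1 (α = 1): (1−2)(1−8)(1−11)(1−10) = (−1)·(−7)·(−10)·(−9) = 630 ≡ 6, so v_1 = 6^{−1} = 11 (mod 13).
  i = 2 (α = 2): (2−1)(2−8)(2−11)(2−10) = 1·(−6)·(−9)·(−8) = −432 ≡ 10, so v_2 = 10^{−1} = 4 (mod 13).
  i = 3 (α = 8): (8−1)(8−2)(8−11)(8−10) = 7·6·(−3)·(−2) = 252 ≡ 5, so v_3 = 5^{−1} = 8 (mod 13).
  i = 4 (α = 11): (11−1)(11−2)(11−8)(11−10) = 10·9·3·1 = 270 ≡ 10, so v_4 = 10^{−1} = 4 (mod 13).
  i = 5 (α = 10): (10−1)(10−2)(10−8)(10−11) = 9·8·2·(−1) = −144 ≡ 12, so v_5 = 12^{−1} = 12 (mod 13).
  v = [11, 4, 8, 4, 12].
Step 2: syndromes of r = [0, 8, 4, 2, 12] (all sums mod 13).
  S_0 = Σ v_i r_i = 11·0 + 4·8 + 8·4 + 4·2 + 12·12 = 216 ≡ 8.
  S_1 = Σ v_i α_i r_i = 11·1·0 + 4·2·8 + 8·8·4 + 4·11·2 + 12·10·12 = 1848 ≡ 2.
  α_i^2 mod 13 = [1, 4, 12, 4, 9].
  S_2 = Σ v_i α_i^2 r_i = 11·1·0 + 4·4·8 + 8·12·4 + 4·4·2 + 12·9·12 = 1840 ≡ 7.
  S = (8, 2, 7) ≠ 0, so r is not a codeword (an error is present).
Step 3: locate the error. For a single error e at position i, S_ℓ = v_i·e·α_i^ℓ, so α_err = S_1/S_0.
  S_0^{−1} = 8^{−1} = 5 (mod 13), so α_err = 2·5 = 10 ≡ 10 = α_5. Error position i = 5.
  Consistency check: S_2/S_1 = 7·7 = 49 ≡ 10 = α_err ✓ (single-error assumption holds).
Step 4: error magnitude e = S_0/v_5 = S_0·∏_{j≠5}(α_5 − α_j) = 8·12 = 96 ≡ 5 (mod 13).
Step 5: correct position 5: c_5 = r_5 − e = 12 − 5 ≡ 7 (mod 13). Hence c = [0, 8, 4, 2, 7].
  Check: interpolating c through the α_i gives m(x) = 5 + 8·x (degree < 2) with m(α_i) = c_i for every i, so c is indeed a codeword.


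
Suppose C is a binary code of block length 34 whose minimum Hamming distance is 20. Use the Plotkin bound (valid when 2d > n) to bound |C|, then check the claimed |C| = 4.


Plotkin bound M ≤ 6; given |C| = 4 ≤ bound (satisfied).

Check applicability: 2d = 40, n = 34.
2d − n = 6 > 0, so Plotkin applies.
Compute d/(2d−n) = 20/6 ≈ 3.3333.
⌊d/(2d−n)⌋ = 3.
Plotkin bound: M ≤ 2·3 = 6.
Given |C| = 4, check: satisfied.
This |C| is below the Plotkin bound.


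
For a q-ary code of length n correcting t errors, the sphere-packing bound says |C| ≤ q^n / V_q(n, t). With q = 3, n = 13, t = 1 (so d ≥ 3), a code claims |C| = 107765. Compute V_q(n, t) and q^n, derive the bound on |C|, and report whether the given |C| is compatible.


V_q(n, t) = 27, q^n = 1594323, Hamming bound = 59049, |C| = 107765 > bound (violated).

Step 1: Compute V_q(n, t) = Σ_{j=0}^1 C(n, j) (q−1)^j.
  j = 0: C(13,0)·(2)^0 = 1·1 = 1.
  j = 1: C(13,1)·(2)^1 = 13·2 = 26.
  V_q(n, t) = 1 + 26 = 27.
Step 2: q^n = 3^13 = 1594323.
Step 3: Hamming bound ⌊q^n / V_q(n,t)⌋ = ⌊1594323/27⌋ = 59049.
Step 4: Compare |C| = 107765 to 59049: violated.
The claimed |C| lies above the Hamming bound, so no 3-ary code of length 13 with d ≥ 3 can have 107765 codewords.


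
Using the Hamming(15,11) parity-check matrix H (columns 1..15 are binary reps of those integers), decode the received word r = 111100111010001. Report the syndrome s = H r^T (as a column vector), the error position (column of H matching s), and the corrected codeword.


s = (0, 1, 1, 0)^T, error position = 6, corrected codeword c = 111101111010001

Compute s = H r^T mod 2 one row at a time:
  s_1 = 1 + 1 + 0 + 1 + 0 + 0 + 0 + 1 = 4 ≡ 0 (mod 2).
  s_2 = 1 + 0 + 0 + 1 + 0 + 0 + 0 + 1 = 3 ≡ 1 (mod 2).
  s_3 = 1 + 1 + 0 + 1 + 0 + 1 + 0 + 1 = 5 ≡ 1 (mod 2).
  s_4 = 1 + 1 + 0 + 1 + 1 + 1 + 0 + 1 = 6 ≡ 0 (mod 2).
s = (0, 1, 1, 0)^T — this equals column 6 of H (binary 0110), so error is at position 6.
Correct: flip bit 6 of r = 111100111010001 to get c = 111101111010001.


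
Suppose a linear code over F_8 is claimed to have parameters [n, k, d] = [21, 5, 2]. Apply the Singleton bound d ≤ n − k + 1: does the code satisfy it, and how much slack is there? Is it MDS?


Singleton RHS = n − k + 1 = 17, slack = 15, bound satisfied, not MDS.

Singleton bound: d ≤ n − k + 1.
Here n = 21, k = 5, so n − k + 1 = 17.
Given d = 2, check d ≤ 17: YES.
Slack = (n − k + 1) − d = 15.
The code is NOT MDS (slack = 15 > 0).
Description: the claimed parameters are [21, 5, 2]_8; such a code would be non-MDS.


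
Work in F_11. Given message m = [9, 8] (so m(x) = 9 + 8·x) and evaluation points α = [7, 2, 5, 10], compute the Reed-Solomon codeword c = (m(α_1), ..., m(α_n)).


c = [10, 3, 5, 1]

Message polynomial: m(x) = 9 + 8·x (mod 11).
For each evaluation point α_i, compute m(α_i) mod 11:
  α_1 = 7: Horner steps 8 → 10, so m(7) = 10.
  α_2 = 2: Horner steps 8 → 3, so m(2) = 3.
  α_3 = 5: Horner steps 8 → 5, so m(5) = 5.
  α_4 = 10: Horner steps 8 → 1, so m(10) = 1.
Codeword c = [10, 3, 5, 1] ∈ F_11^4.


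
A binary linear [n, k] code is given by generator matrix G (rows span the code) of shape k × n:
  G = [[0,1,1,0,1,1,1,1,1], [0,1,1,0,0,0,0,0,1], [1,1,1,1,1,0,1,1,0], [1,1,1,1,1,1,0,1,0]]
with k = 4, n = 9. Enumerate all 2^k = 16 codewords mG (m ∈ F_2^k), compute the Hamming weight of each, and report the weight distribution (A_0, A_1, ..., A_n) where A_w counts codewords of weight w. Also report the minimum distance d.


Weight distribution: A_0 = 1, A_2 = 2, A_3 = 1, A_4 = 3, A_5 = 4, A_6 = 2, A_7 = 3. Minimum distance d = 2.

Enumerate all 2^4 = 16 messages m ∈ F_2^4.
For each, compute codeword c = mG in F_2^9, then tally its weight.
  m = 0000 → c = 000000000, weight = 0.
  m = 1000 → c = 011011111, weight = 7.
  m = 0100 → c = 011000001, weight = 3.
  m = 1100 → c = 000011110, weight = 4.
  m = 0010 → c = 111110110, weight = 7.
  m = 1010 → c = 100101001, weight = 4.
  m = 0110 → c = 100110111, weight = 6.
  m = 1110 → c = 111101000, weight = 5.
  m = 0001 → c = 111111010, weight = 7.
  m = 1001 → c = 100100101, weight = 4.
  m = 0101 → c = 100111011, weight = 6.
  m = 1101 → c = 111100100, weight = 5.
  m = 0011 → c = 000001100, weight = 2.
  m = 1011 → c = 011010011, weight = 5.
  m = 0111 → c = 011001101, weight = 5.
  m = 1111 → c = 000010010, weight = 2.
Tally weights:
  weight 0: 1 codewords.
  weight 2: 2 codewords.
  weight 3: 1 codewords.
  weight 4: 3 codewords.
  weight 5: 4 codewords.
  weight 6: 2 codewords.
  weight 7: 3 codewords.
Minimum distance d = smallest w > 0 with A_w > 0 = 2.
Sanity: Σ A_w = 16 = 2^4 = 16 ✓.


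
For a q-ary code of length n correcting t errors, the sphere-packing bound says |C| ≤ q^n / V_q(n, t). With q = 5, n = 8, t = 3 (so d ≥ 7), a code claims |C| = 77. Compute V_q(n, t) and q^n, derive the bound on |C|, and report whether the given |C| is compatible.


V_q(n, t) = 4065, q^n = 390625, Hamming bound = 96, |C| = 77 ≤ bound (satisfied).

Step 1: Compute V_q(n, t) = Σ_{j=0}^3 C(n, j) (q−1)^j.
  j = 0: C(8,0)·(4)^0 = 1·1 = 1.
  j = 1: C(8,1)·(4)^1 = 8·4 = 32.
  j = 2: C(8,2)·(4)^2 = 28·16 = 448.
  j = 3: C(8,3)·(4)^3 = 56·64 = 3584.
  V_q(n, t) = 1 + 32 + 448 + 3584 = 4065.
Step 2: q^n = 5^8 = 390625.
Step 3: Hamming bound ⌊q^n / V_q(n,t)⌋ = ⌊390625/4065⌋ = 96.
Step 4: Compare |C| = 77 to 96: satisfied.
The claimed |C| lies below the Hamming bound.


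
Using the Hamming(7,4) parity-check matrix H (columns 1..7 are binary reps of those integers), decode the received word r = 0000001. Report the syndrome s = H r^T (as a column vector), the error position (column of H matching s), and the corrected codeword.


s = (1, 1, 1)^T, error position = 7, corrected codeword c = 0000000

Compute s = H r^T mod 2 one row at a time:
  s_1 = 0 + 0 + 0 + 1 = 1 ≡ 1 (mod 2).
  s_2 = 0 + 0 + 0 + 1 = 1 ≡ 1 (mod 2).
  s_3 = 0 + 0 + 0 + 1 = 1 ≡ 1 (mod 2).
s = (1, 1, 1)^T — this equals column 7 of H (binary 111), so error is at position 7.
Correct: flip bit 7 of r = 0000001 to get c = 0000000.


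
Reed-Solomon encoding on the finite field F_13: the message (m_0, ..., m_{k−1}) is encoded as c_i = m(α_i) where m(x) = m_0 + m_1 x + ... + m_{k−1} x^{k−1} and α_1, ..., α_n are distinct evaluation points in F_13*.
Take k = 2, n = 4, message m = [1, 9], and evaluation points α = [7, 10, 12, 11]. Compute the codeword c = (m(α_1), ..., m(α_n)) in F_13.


c = [12, 0, 5, 9]

Message polynomial: m(x) = 1 + 9·x (mod 13).
For each evaluation point α_i, compute m(α_i) mod 13:
  α_1 = 7: Horner steps 9 → 12, so m(7) = 12.
  α_2 = 10: Horner steps 9 → 0, so m(10) = 0.
  α_3 = 12: Horner steps 9 → 5, so m(12) = 5.
  α_4 = 11: Horner steps 9 → 9, so m(11) = 9.
Codeword c = [12, 0, 5, 9] ∈ F_13^4.


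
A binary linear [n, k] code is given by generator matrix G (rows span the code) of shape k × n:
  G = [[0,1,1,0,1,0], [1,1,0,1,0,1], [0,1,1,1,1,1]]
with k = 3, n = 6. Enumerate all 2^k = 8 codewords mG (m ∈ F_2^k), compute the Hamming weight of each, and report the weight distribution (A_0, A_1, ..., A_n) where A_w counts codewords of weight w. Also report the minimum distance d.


Weight distribution: A_0 = 1, A_2 = 2, A_3 = 2, A_4 = 1, A_5 = 2. Minimum distance d = 2.

Enumerate all 2^3 = 8 messages m ∈ F_2^3.
For each, compute codeword c = mG in F_2^6, then tally its weight.
  m = 000 → c = 000000, weight = 0.
  m = 100 → c = 011010, weight = 3.
  m = 010 → c = 110101, weight = 4.
  m = 110 → c = 101111, weight = 5.
  m = 001 → c = 011111, weight = 5.
  m = 101 → c = 000101, weight = 2.
  m = 011 → c = 101010, weight = 3.
  m = 111 → c = 110000, weight = 2.
Tally weights:
  weight 0: 1 codewords.
  weight 2: 2 codewords.
  weight 3: 2 codewords.
  weight 4: 1 codewords.
  weight 5: 2 codewords.
Minimum distance d = smallest w > 0 with A_w > 0 = 2.
Sanity: Σ A_w = 8 = 2^3 = 8 ✓.


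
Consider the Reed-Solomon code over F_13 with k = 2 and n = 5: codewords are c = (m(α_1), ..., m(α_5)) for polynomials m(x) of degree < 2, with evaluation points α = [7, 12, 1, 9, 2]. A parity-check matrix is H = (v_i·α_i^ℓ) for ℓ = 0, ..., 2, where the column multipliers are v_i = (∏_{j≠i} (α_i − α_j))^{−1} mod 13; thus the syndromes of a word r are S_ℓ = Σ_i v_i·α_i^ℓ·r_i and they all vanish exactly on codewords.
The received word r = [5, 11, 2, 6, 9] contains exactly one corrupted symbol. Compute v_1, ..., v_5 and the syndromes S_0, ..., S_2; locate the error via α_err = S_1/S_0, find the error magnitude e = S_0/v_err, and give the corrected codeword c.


S = (3, 10, 3), error at position 2, error magnitude e = 10, c = [5, 1, 2, 6, 9].

Step 1: column multipliers v_i = (∏_{j≠i}(α_i − α_j))^{−1} mod 13.
  i = 1 (α = 7): (7−12)(7−1)(7−9)(7−2) = (−5)·6·(−2)·5 = 300 ≡ 1, so v_1 = 1^{−1} = 1 (mod 13).
  i = 2 (α = 12): (12−7)(12−1)(12−9)(12−2) = 5·11·3·10 = 1650 ≡ 12, so v_2 = 12^{−1} = 12 (mod 13).
  i = 3 (α = 1): (1−7)(1−12)(1−9)(1−2) = (−6)·(−11)·(−8)·(−1) = 528 ≡ 8, so v_3 = 8^{−1} = 5 (mod 13).
  i = 4 (α = 9): (9−7)(9−12)(9−1)(9−2) = 2·(−3)·8·7 = −336 ≡ 2, so v_4 = 2^{−1} = 7 (mod 13).
  i = 5 (α = 2): (2−7)(2−12)(2−1)(2−9) = (−5)·(−10)·1·(−7) = −350 ≡ 1, so v_5 = 1^{−1} = 1 (mod 13).
  v = [1, 12, 5, 7, 1].
Step 2: syndromes of r = [5, 11, 2, 6, 9] (all sums mod 13).
  S_0 = Σ v_i r_i = 1·5 + 12·11 + 5·2 + 7·6 + 1·9 = 198 ≡ 3.
  S_1 = Σ v_i α_i r_i = 1·7·5 + 12·12·11 + 5·1·2 + 7·9·6 + 1·2·9 = 2025 ≡ 10.
  α_i^2 mod 13 = [10, 1, 1, 3, 4].
  S_2 = Σ v_i α_i^2 r_i = 1·10·5 + 12·1·11 + 5·1·2 + 7·3·6 + 1·4·9 = 354 ≡ 3.
  S = (3, 10, 3) ≠ 0, so r is not a codeword (an error is present).
Step 3: locate the error. For a single error e at position i, S_ℓ = v_i·e·α_i^ℓ, so α_err = S_1/S_0.
  S_0^{−1} = 3^{−1} = 9 (mod 13), so α_err = 10·9 = 90 ≡ 12 = α_2. Error position i = 2.
  Consistency check: S_2/S_1 = 3·4 = 12 ≡ 12 = α_err ✓ (single-error assumption holds).
Step 4: error magnitude e = S_0/v_2 = S_0·∏_{j≠2}(α_2 − α_j) = 3·12 = 36 ≡ 10 (mod 13).
Step 5: correct position 2: c_2 = r_2 − e = 11 − 10 ≡ 1 (mod 13). Hence c = [5, 1, 2, 6, 9].
  Check: interpolating c through the α_i gives m(x) = 8 + 7·x (degree < 2) with m(α_i) = c_i for every i, so c is indeed a codeword.


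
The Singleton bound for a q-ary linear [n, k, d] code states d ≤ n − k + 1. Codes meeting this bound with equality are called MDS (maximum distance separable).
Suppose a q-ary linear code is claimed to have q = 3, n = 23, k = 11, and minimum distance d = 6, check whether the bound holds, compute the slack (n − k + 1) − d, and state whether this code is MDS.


Singleton RHS = n − k + 1 = 13, slack = 7, bound satisfied, not MDS.

Singleton bound: d ≤ n − k + 1.
Here n = 23, k = 11, so n − k + 1 = 13.
Given d = 6, check d ≤ 13: YES.
Slack = (n − k + 1) − d = 7.
The code is NOT MDS (slack = 7 > 0).
Description: the claimed parameters are [23, 11, 6]_3; such a code would be non-MDS.


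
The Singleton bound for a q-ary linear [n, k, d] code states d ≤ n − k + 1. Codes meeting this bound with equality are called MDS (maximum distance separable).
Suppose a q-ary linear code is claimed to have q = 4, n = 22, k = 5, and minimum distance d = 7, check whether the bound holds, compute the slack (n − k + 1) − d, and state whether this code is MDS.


Singleton RHS = n − k + 1 = 18, slack = 11, bound satisfied, not MDS.

Singleton bound: d ≤ n − k + 1.
Here n = 22, k = 5, so n − k + 1 = 18.
Given d = 7, check d ≤ 18: YES.
Slack = (n − k + 1) − d = 11.
The code is NOT MDS (slack = 11 > 0).
Description: the claimed parameters are [22, 5, 7]_4; such a code would be non-MDS.


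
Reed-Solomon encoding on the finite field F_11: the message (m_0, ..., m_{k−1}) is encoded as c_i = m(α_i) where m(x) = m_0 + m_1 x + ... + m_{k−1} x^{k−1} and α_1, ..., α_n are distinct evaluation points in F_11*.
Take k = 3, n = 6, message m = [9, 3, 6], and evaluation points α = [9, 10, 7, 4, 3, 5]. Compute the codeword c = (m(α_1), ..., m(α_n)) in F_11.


c = [5, 1, 5, 7, 6, 9]

Message polynomial: m(x) = 9 + 3·x + 6·x^2 (mod 11).
For each evaluation point α_i, compute m(α_i) mod 11:
  α_1 = 9: Horner steps 6 → 2 → 5, so m(9) = 5.
  α_2 = 10: Horner steps 6 → 8 → 1, so m(10) = 1.
  α_3 = 7: Horner steps 6 → 1 → 5, so m(7) = 5.
  α_4 = 4: Horner steps 6 → 5 → 7, so m(4) = 7.
  α_5 = 3: Horner steps 6 → 10 → 6, so m(3) = 6.
  α_6 = 5: Horner steps 6 → 0 → 9, so m(5) = 9.
Codeword c = [5, 1, 5, 7, 6, 9] ∈ F_11^6.


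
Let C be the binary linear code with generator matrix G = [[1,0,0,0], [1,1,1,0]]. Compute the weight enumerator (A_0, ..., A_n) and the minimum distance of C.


Weight distribution: A_0 = 1, A_1 = 1, A_2 = 1, A_3 = 1. Minimum distance d = 1.

Enumerate all 2^2 = 4 messages m ∈ F_2^2.
For each, compute codeword c = mG in F_2^4, then tally its weight.
  m = 00 → c = 0000, weight = 0.
  m = 10 → c = 1000, weight = 1.
  m = 01 → c = 1110, weight = 3.
  m = 11 → c = 0110, weight = 2.
Tally weights:
  weight 0: 1 codewords.
  weight 1: 1 codewords.
  weight 2: 1 codewords.
  weight 3: 1 codewords.
Minimum distance d = smallest w > 0 with A_w > 0 = 1.
Sanity: Σ A_w = 4 = 2^2 = 4 ✓.


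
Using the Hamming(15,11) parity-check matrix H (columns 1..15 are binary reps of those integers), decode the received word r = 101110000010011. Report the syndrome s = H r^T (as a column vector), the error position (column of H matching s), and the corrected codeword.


s = (1, 0, 0, 1)^T, error position = 9, corrected codeword c = 101110001010011

Compute s = H r^T mod 2 one row at a time:
  s_1 = 0 + 0 + 0 + 1 + 0 + 0 + 1 + 1 = 3 ≡ 1 (mod 2).
  s_2 = 1 + 1 + 0 + 0 + 0 + 0 + 1 + 1 = 4 ≡ 0 (mod 2).
  s_3 = 0 + 1 + 0 + 0 + 0 + 1 + 1 + 1 = 4 ≡ 0 (mod 2).
  s_4 = 1 + 1 + 1 + 0 + 0 + 1 + 0 + 1 = 5 ≡ 1 (mod 2).
s = (1, 0, 0, 1)^T — this equals column 9 of H (binary 1001), so error is at position 9.
Correct: flip bit 9 of r = 101110000010011 to get c = 101110001010011.


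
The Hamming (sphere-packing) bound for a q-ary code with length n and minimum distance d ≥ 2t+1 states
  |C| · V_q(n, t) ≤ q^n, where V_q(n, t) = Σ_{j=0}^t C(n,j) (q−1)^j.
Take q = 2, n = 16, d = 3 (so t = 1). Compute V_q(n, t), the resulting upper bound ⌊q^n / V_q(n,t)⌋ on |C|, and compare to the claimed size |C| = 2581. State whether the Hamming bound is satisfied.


V_q(n, t) = 17, q^n = 65536, Hamming bound = 3855, |C| = 2581 ≤ bound (satisfied).

Step 1: Compute V_q(n, t) = Σ_{j=0}^1 C(n, j) (q−1)^j.
  j = 0: C(16,0)·(1)^0 = 1·1 = 1.
  j = 1: C(16,1)·(1)^1 = 16·1 = 16.
  V_q(n, t) = 1 + 16 = 17.
Step 2: q^n = 2^16 = 65536.
Step 3: Hamming bound ⌊q^n / V_q(n,t)⌋ = ⌊65536/17⌋ = 3855.
Step 4: Compare |C| = 2581 to 3855: satisfied.
The claimed |C| lies below the Hamming bound.


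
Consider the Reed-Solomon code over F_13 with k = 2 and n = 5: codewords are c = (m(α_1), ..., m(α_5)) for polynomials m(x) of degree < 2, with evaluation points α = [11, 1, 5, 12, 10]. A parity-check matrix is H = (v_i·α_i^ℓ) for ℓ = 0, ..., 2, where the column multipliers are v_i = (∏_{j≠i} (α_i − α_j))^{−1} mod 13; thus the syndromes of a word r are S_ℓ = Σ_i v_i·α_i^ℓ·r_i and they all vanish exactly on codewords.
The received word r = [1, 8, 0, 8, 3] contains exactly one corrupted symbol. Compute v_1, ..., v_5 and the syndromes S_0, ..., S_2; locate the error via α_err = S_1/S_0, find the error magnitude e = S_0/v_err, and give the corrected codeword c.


S = (2, 11, 2), error at position 4, error magnitude e = 9, c = [1, 8, 0, 12, 3].

Step 1: column multipliers v_i = (∏_{j≠i}(α_i − α_j))^{−1} mod 13.
  i = 1 (α = 11): (11−1)(11−5)(11−12)(11−10) = 10·6·(−1)·1 = −60 ≡ 5, so v_1 = 5^{−1} = 8 (mod 13).
  i = 2 (α = 1): (1−11)(1−5)(1−12)(1−10) = (−10)·(−4)·(−11)·(−9) = 3960 ≡ 8, so v_2 = 8^{−1} = 5 (mod 13).
  i = 3 (α = 5): (5−11)(5−1)(5−12)(5−10) = (−6)·4·(−7)·(−5) = −840 ≡ 5, so v_3 = 5^{−1} = 8 (mod 13).
  i = 4 (α = 12): (12−11)(12−1)(12−5)(12−10) = 1·11·7·2 = 154 ≡ 11, so v_4 = 11^{−1} = 6 (mod 13).
  i = 5 (α = 10): (10−11)(10−1)(10−5)(10−12) = (−1)·9·5·(−2) = 90 ≡ 12, so v_5 = 12^{−1} = 12 (mod 13).
  v = [8, 5, 8, 6, 12].
Step 2: syndromes of r = [1, 8, 0, 8, 3] (all sums mod 13).
  S_0 = Σ v_i r_i = 8·1 + 5·8 + 8·0 + 6·8 + 12·3 = 132 ≡ 2.
  S_1 = Σ v_i α_i r_i = 8·11·1 + 5·1·8 + 8·5·0 + 6·12·8 + 12·10·3 = 1064 ≡ 11.
  α_i^2 mod 13 = [4, 1, 12, 1, 9].
  S_2 = Σ v_i α_i^2 r_i = 8·4·1 + 5·1·8 + 8·12·0 + 6·1·8 + 12·9·3 = 444 ≡ 2.
  S = (2, 11, 2) ≠ 0, so r is not a codeword (an error is present).
Step 3: locate the error. For a single error e at position i, S_ℓ = v_i·e·α_i^ℓ, so α_err = S_1/S_0.
  S_0^{−1} = 2^{−1} = 7 (mod 13), so α_err = 11·7 = 77 ≡ 12 = α_4. Error position i = 4.
  Consistency check: S_2/S_1 = 2·6 = 12 ≡ 12 = α_err ✓ (single-error assumption holds).
Step 4: error magnitude e = S_0/v_4 = S_0·∏_{j≠4}(α_4 − α_j) = 2·11 = 22 ≡ 9 (mod 13).
Step 5: correct position 4: c_4 = r_4 − e = 8 − 9 ≡ 12 (mod 13). Hence c = [1, 8, 0, 12, 3].
  Check: interpolating c through the α_i gives m(x) = 10 + 11·x (degree < 2) with m(α_i) = c_i for every i, so c is indeed a codeword.


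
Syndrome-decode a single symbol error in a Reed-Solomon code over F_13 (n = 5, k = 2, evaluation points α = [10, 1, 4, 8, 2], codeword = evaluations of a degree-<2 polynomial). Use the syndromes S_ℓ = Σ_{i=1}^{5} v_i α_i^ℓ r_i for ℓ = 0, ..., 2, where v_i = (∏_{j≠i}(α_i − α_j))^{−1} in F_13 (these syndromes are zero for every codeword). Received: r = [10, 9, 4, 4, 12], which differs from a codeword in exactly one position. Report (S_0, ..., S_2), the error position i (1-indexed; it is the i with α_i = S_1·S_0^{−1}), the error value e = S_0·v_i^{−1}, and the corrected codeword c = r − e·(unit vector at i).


S = (12, 9, 10), error at position 3, error magnitude e = 12, c = [10, 9, 5, 4, 12].

Step 1: column multipliers v_i = (∏_{j≠i}(α_i − α_j))^{−1} mod 13.
  i = 1 (α = 10): (10−1)(10−4)(10−8)(10−2) = 9·6·2·8 = 864 ≡ 6, so v_1 = 6^{−1} = 11 (mod 13).
  i = 2 (α = 1): (1−10)(1−4)(1−8)(1−2) = (−9)·(−3)·(−7)·(−1) = 189 ≡ 7, so v_2 = 7^{−1} = 2 (mod 13).
  i = 3 (α = 4): (4−10)(4−1)(4−8)(4−2) = (−6)·3·(−4)·2 = 144 ≡ 1, so v_3 = 1^{−1} = 1 (mod 13).
  i = 4 (α = 8): (8−10)(8−1)(8−4)(8−2) = (−2)·7·4·6 = −336 ≡ 2, so v_4 = 2^{−1} = 7 (mod 13).
  i = 5 (α = 2): (2−10)(2−1)(2−4)(2−8) = (−8)·1·(−2)·(−6) = −96 ≡ 8, so v_5 = 8^{−1} = 5 (mod 13).
  v = [11, 2, 1, 7, 5].
Step 2: syndromes of r = [10, 9, 4, 4, 12] (all sums mod 13).
  S_0 = Σ v_i r_i = 11·10 + 2·9 + 1·4 + 7·4 + 5·12 = 220 ≡ 12.
  S_1 = Σ v_i α_i r_i = 11·10·10 + 2·1·9 + 1·4·4 + 7·8·4 + 5·2·12 = 1478 ≡ 9.
  α_i^2 mod 13 = [9, 1, 3, 12, 4].
  S_2 = Σ v_i α_i^2 r_i = 11·9·10 + 2·1·9 + 1·3·4 + 7·12·4 + 5·4·12 = 1596 ≡ 10.
  S = (12, 9, 10) ≠ 0, so r is not a codeword (an error is present).
Step 3: locate the error. For a single error e at position i, S_ℓ = v_i·e·α_i^ℓ, so α_err = S_1/S_0.
  S_0^{−1} = 12^{−1} = 12 (mod 13), so α_err = 9·12 = 108 ≡ 4 = α_3. Error position i = 3.
  Consistency check: S_2/S_1 = 10·3 = 30 ≡ 4 = α_err ✓ (single-error assumption holds).
Step 4: error magnitude e = S_0/v_3 = S_0·∏_{j≠3}(α_3 − α_j) = 12·1 = 12 ≡ 12 (mod 13).
Step 5: correct position 3: c_3 = r_3 − e = 4 − 12 ≡ 5 (mod 13). Hence c = [10, 9, 5, 4, 12].
  Check: interpolating c through the α_i gives m(x) = 6 + 3·x (degree < 2) with m(α_i) = c_i for every i, so c is indeed a codeword.
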